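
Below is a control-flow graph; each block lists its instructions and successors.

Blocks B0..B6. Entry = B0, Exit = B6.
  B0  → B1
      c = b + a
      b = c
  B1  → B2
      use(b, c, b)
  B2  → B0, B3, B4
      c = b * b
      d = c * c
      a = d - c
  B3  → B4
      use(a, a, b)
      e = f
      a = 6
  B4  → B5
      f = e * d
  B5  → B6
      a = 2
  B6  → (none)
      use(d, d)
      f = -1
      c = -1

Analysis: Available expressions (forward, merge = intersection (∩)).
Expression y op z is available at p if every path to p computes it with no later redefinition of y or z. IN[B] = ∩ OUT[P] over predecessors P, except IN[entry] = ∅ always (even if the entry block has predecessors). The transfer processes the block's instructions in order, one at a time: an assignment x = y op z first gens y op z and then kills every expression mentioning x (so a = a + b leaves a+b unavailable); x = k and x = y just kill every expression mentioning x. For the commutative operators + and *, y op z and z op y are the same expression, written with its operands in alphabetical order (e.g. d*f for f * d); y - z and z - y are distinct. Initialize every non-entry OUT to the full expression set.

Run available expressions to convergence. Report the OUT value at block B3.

Per-block solution:
  B0:   IN={}   OUT={}
  B1:   IN={}   OUT={}
  B2:   IN={}   OUT={b*b, c*c, d-c}
  B3:   IN={b*b, c*c, d-c}   OUT={b*b, c*c, d-c}
  B4:   IN={b*b, c*c, d-c}   OUT={b*b, c*c, d*e, d-c}
  B5:   IN={b*b, c*c, d*e, d-c}   OUT={b*b, c*c, d*e, d-c}
  B6:   IN={b*b, c*c, d*e, d-c}   OUT={b*b, d*e}

Merge at B3: IN[B3] = OUT[B2] = {b*b, c*c, d-c}
Applying B3's transfer function to that IN value gives OUT[B3] (row B3 above).

Answer: {b*b, c*c, d-c}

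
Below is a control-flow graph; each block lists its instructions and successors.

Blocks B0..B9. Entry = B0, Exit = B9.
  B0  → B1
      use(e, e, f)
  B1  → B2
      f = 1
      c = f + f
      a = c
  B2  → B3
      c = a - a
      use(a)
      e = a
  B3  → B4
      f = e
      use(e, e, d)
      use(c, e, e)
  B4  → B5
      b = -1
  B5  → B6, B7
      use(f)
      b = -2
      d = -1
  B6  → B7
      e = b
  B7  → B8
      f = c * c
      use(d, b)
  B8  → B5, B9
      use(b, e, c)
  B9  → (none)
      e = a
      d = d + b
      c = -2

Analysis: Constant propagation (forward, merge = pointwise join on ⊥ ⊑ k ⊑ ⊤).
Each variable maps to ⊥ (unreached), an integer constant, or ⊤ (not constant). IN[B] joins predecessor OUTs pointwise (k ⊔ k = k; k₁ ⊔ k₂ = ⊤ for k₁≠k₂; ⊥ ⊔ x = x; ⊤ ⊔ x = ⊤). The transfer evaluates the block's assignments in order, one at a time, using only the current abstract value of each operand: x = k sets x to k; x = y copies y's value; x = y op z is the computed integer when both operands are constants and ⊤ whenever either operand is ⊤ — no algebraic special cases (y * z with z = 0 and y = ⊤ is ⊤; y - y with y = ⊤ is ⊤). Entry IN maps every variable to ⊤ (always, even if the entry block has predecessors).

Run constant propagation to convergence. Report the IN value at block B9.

Answer: {a: 2, b: -2, c: 0, d: -1, e: ⊤, f: 0}

Working:
Per-block solution:
  B0:  IN=(all ⊤)  OUT=(all ⊤)
  B1:  IN=(all ⊤)  OUT={a:2, c:2, f:1; rest ⊤}
  B2:  IN={a:2, c:2, f:1; rest ⊤}  OUT={a:2, c:0, e:2, f:1; rest ⊤}
  B3:  IN={a:2, c:0, e:2, f:1; rest ⊤}  OUT={a:2, c:0, e:2, f:2; rest ⊤}
  B4:  IN={a:2, c:0, e:2, f:2; rest ⊤}  OUT={a:2, b:-1, c:0, e:2, f:2; rest ⊤}
  B5:  IN={a:2, c:0; rest ⊤}  OUT={a:2, b:-2, c:0, d:-1; rest ⊤}
  B6:  IN={a:2, b:-2, c:0, d:-1; rest ⊤}  OUT={a:2, b:-2, c:0, d:-1, e:-2; rest ⊤}
  B7:  IN={a:2, b:-2, c:0, d:-1; rest ⊤}  OUT={a:2, b:-2, c:0, d:-1, f:0; rest ⊤}
  B8:  IN={a:2, b:-2, c:0, d:-1, f:0; rest ⊤}  OUT={a:2, b:-2, c:0, d:-1, f:0; rest ⊤}
  B9:  IN={a:2, b:-2, c:0, d:-1, f:0; rest ⊤}  OUT={a:2, b:-2, c:-2, d:-3, e:2, f:0; rest ⊤}

Merge at B9: IN[B9] = OUT[B8] = {a: 2, b: -2, c: 0, d: -1, e: ⊤, f: 0}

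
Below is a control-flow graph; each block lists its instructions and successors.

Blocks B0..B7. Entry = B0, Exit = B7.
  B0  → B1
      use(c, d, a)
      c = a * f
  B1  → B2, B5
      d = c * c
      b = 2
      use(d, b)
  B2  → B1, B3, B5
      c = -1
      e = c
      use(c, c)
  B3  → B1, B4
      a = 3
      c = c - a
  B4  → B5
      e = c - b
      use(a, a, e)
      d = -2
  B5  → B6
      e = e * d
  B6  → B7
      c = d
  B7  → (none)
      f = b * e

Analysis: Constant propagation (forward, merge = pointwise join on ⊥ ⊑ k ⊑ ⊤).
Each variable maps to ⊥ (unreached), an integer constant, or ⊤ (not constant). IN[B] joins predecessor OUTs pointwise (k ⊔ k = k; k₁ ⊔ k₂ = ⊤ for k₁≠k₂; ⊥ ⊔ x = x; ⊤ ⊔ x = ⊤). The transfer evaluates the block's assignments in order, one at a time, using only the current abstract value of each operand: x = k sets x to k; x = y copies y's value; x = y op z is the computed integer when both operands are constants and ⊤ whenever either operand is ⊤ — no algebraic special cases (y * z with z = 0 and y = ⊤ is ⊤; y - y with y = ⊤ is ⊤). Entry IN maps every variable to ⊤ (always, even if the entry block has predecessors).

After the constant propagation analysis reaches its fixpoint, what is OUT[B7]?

Answer: {a: ⊤, b: 2, c: ⊤, d: ⊤, e: ⊤, f: ⊤}

Trace:
Fixpoint table:
  B0:  IN=(all ⊤)  OUT=(all ⊤)
  B1:  IN=(all ⊤)  OUT={b:2; rest ⊤}
  B2:  IN={b:2; rest ⊤}  OUT={b:2, c:-1, e:-1; rest ⊤}
  B3:  IN={b:2, c:-1, e:-1; rest ⊤}  OUT={a:3, b:2, c:-4, e:-1; rest ⊤}
  B4:  IN={a:3, b:2, c:-4, e:-1; rest ⊤}  OUT={a:3, b:2, c:-4, d:-2, e:-6; rest ⊤}
  B5:  IN={b:2; rest ⊤}  OUT={b:2; rest ⊤}
  B6:  IN={b:2; rest ⊤}  OUT={b:2; rest ⊤}
  B7:  IN={b:2; rest ⊤}  OUT={b:2; rest ⊤}

Merge at B7: IN[B7] = OUT[B6] = {a: ⊤, b: 2, c: ⊤, d: ⊤, e: ⊤, f: ⊤}
Applying B7's transfer function to that IN value gives OUT[B7] (row B7 above).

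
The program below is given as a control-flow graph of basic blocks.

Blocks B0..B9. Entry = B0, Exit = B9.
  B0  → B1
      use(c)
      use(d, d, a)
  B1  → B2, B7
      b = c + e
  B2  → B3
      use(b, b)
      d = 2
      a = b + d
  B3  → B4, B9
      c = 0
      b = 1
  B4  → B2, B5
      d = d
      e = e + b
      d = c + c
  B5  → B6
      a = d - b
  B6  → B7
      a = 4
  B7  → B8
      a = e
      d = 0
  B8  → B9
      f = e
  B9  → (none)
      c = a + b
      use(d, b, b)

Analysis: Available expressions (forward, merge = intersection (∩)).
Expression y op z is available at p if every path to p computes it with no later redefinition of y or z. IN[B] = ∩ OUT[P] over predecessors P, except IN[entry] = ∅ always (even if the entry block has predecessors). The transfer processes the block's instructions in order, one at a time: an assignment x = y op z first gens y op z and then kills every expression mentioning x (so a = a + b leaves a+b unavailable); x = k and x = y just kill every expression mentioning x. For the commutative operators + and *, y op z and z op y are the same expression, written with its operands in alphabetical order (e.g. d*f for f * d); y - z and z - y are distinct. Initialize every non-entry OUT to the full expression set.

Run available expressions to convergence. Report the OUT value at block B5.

Answer: {c+c, d-b}

Trace:
Fixpoint table:
  B0:   IN={}   OUT={}
  B1:   IN={}   OUT={c+e}
  B2:   IN={}   OUT={b+d}
  B3:   IN={b+d}   OUT={}
  B4:   IN={}   OUT={c+c}
  B5:   IN={c+c}   OUT={c+c, d-b}
  B6:   IN={c+c, d-b}   OUT={c+c, d-b}
  B7:   IN={}   OUT={}
  B8:   IN={}   OUT={}
  B9:   IN={}   OUT={a+b}

Merge at B5: IN[B5] = OUT[B4] = {c+c}
Applying B5's transfer function to that IN value gives OUT[B5] (row B5 above).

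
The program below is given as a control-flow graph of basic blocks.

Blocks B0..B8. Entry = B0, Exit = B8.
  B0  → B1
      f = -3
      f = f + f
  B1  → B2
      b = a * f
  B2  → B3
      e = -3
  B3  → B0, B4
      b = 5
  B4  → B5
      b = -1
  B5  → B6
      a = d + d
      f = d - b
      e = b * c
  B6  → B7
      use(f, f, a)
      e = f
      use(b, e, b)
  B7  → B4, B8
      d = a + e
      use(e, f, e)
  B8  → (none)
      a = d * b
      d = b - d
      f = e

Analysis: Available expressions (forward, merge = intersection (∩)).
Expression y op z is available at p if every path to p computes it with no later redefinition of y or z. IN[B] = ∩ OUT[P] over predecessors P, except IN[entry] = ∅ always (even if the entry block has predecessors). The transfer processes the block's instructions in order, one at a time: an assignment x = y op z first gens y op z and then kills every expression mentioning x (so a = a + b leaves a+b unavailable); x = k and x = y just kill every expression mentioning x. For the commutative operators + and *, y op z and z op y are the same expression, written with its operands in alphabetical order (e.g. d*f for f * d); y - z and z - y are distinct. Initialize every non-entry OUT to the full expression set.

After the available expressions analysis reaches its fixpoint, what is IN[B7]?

Converged values:
  B0: | IN={} | OUT={}
  B1: | IN={} | OUT={a*f}
  B2: | IN={a*f} | OUT={a*f}
  B3: | IN={a*f} | OUT={a*f}
  B4: | IN={} | OUT={}
  B5: | IN={} | OUT={b*c, d+d, d-b}
  B6: | IN={b*c, d+d, d-b} | OUT={b*c, d+d, d-b}
  B7: | IN={b*c, d+d, d-b} | OUT={a+e, b*c}
  B8: | IN={a+e, b*c} | OUT={b*c}

Merge at B7: IN[B7] = OUT[B6] = {b*c, d+d, d-b}

Answer: {b*c, d+d, d-b}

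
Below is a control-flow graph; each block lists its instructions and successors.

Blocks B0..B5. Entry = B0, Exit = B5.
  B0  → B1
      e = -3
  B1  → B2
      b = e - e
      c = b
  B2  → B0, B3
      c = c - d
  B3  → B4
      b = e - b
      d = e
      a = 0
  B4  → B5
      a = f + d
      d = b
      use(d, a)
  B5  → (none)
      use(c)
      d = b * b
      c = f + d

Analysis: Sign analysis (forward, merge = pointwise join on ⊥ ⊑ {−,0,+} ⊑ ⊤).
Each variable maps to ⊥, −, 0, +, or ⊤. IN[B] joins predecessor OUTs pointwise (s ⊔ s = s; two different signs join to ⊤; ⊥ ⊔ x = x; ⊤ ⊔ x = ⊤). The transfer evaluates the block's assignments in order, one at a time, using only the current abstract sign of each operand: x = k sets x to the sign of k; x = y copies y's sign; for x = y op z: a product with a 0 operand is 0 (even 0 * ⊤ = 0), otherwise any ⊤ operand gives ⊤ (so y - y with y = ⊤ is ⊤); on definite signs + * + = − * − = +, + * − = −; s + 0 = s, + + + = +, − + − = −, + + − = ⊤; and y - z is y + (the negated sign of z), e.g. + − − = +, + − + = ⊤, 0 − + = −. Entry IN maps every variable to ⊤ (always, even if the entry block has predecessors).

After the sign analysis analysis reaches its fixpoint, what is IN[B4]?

Answer: {a: 0, b: ⊤, c: ⊤, d: -, e: -, f: ⊤}

Derivation:
Fixpoint table:
  B0:  IN=(all ⊤)  OUT={e:-; rest ⊤}
  B1:  IN={e:-; rest ⊤}  OUT={e:-; rest ⊤}
  B2:  IN={e:-; rest ⊤}  OUT={e:-; rest ⊤}
  B3:  IN={e:-; rest ⊤}  OUT={a:0, d:-, e:-; rest ⊤}
  B4:  IN={a:0, d:-, e:-; rest ⊤}  OUT={e:-; rest ⊤}
  B5:  IN={e:-; rest ⊤}  OUT={e:-; rest ⊤}

Merge at B4: IN[B4] = OUT[B3] = {a: 0, b: ⊤, c: ⊤, d: -, e: -, f: ⊤}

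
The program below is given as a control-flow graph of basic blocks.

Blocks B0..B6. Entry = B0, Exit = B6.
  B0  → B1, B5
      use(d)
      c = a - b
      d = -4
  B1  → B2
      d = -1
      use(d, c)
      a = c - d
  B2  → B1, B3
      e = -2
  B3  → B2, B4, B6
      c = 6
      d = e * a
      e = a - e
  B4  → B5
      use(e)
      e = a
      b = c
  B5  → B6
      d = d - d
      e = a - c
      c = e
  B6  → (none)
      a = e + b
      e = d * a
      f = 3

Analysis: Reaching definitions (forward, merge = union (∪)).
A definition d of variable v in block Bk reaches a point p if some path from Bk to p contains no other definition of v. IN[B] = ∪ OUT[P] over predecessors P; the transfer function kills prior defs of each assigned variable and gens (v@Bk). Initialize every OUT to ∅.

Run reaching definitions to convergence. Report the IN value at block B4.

Fixpoint table:
  B0: | IN={} | OUT={c@B0, d@B0}
  B1: | IN={a@B1, c@B0, c@B3, d@B0, d@B1, d@B3, e@B2} | OUT={a@B1, c@B0, c@B3, d@B1, e@B2}
  B2: | IN={a@B1, c@B0, c@B3, d@B1, d@B3, e@B2, e@B3} | OUT={a@B1, c@B0, c@B3, d@B1, d@B3, e@B2}
  B3: | IN={a@B1, c@B0, c@B3, d@B1, d@B3, e@B2} | OUT={a@B1, c@B3, d@B3, e@B3}
  B4: | IN={a@B1, c@B3, d@B3, e@B3} | OUT={a@B1, b@B4, c@B3, d@B3, e@B4}
  B5: | IN={a@B1, b@B4, c@B0, c@B3, d@B0, d@B3, e@B4} | OUT={a@B1, b@B4, c@B5, d@B5, e@B5}
  B6: | IN={a@B1, b@B4, c@B3, c@B5, d@B3, d@B5, e@B3, e@B5} | OUT={a@B6, b@B4, c@B3, c@B5, d@B3, d@B5, e@B6, f@B6}

Merge at B4: IN[B4] = OUT[B3] = {a@B1, c@B3, d@B3, e@B3}

Answer: {a@B1, c@B3, d@B3, e@B3}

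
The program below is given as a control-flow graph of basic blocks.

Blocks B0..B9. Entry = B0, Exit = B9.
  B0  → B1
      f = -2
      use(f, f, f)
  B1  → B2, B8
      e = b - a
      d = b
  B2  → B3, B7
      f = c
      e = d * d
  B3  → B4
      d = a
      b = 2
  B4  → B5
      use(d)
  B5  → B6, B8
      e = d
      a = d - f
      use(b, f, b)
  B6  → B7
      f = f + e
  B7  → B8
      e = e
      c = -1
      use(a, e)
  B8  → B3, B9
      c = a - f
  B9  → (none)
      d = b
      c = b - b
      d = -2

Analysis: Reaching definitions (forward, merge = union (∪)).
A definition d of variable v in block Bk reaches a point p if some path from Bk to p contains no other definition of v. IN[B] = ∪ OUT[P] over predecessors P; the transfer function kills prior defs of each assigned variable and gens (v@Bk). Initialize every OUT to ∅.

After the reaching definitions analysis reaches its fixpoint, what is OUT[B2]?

Converged values:
  B0:  IN={}  OUT={f@B0}
  B1:  IN={f@B0}  OUT={d@B1, e@B1, f@B0}
  B2:  IN={d@B1, e@B1, f@B0}  OUT={d@B1, e@B2, f@B2}
  B3:  IN={a@B5, b@B3, c@B8, d@B1, d@B3, e@B1, e@B2, e@B5, e@B7, f@B0, f@B2, f@B6}  OUT={a@B5, b@B3, c@B8, d@B3, e@B1, e@B2, e@B5, e@B7, f@B0, f@B2, f@B6}
  B4:  IN={a@B5, b@B3, c@B8, d@B3, e@B1, e@B2, e@B5, e@B7, f@B0, f@B2, f@B6}  OUT={a@B5, b@B3, c@B8, d@B3, e@B1, e@B2, e@B5, e@B7, f@B0, f@B2, f@B6}
  B5:  IN={a@B5, b@B3, c@B8, d@B3, e@B1, e@B2, e@B5, e@B7, f@B0, f@B2, f@B6}  OUT={a@B5, b@B3, c@B8, d@B3, e@B5, f@B0, f@B2, f@B6}
  B6:  IN={a@B5, b@B3, c@B8, d@B3, e@B5, f@B0, f@B2, f@B6}  OUT={a@B5, b@B3, c@B8, d@B3, e@B5, f@B6}
  B7:  IN={a@B5, b@B3, c@B8, d@B1, d@B3, e@B2, e@B5, f@B2, f@B6}  OUT={a@B5, b@B3, c@B7, d@B1, d@B3, e@B7, f@B2, f@B6}
  B8:  IN={a@B5, b@B3, c@B7, c@B8, d@B1, d@B3, e@B1, e@B5, e@B7, f@B0, f@B2, f@B6}  OUT={a@B5, b@B3, c@B8, d@B1, d@B3, e@B1, e@B5, e@B7, f@B0, f@B2, f@B6}
  B9:  IN={a@B5, b@B3, c@B8, d@B1, d@B3, e@B1, e@B5, e@B7, f@B0, f@B2, f@B6}  OUT={a@B5, b@B3, c@B9, d@B9, e@B1, e@B5, e@B7, f@B0, f@B2, f@B6}

Merge at B2: IN[B2] = OUT[B1] = {d@B1, e@B1, f@B0}
Applying B2's transfer function to that IN value gives OUT[B2] (row B2 above).

Answer: {d@B1, e@B2, f@B2}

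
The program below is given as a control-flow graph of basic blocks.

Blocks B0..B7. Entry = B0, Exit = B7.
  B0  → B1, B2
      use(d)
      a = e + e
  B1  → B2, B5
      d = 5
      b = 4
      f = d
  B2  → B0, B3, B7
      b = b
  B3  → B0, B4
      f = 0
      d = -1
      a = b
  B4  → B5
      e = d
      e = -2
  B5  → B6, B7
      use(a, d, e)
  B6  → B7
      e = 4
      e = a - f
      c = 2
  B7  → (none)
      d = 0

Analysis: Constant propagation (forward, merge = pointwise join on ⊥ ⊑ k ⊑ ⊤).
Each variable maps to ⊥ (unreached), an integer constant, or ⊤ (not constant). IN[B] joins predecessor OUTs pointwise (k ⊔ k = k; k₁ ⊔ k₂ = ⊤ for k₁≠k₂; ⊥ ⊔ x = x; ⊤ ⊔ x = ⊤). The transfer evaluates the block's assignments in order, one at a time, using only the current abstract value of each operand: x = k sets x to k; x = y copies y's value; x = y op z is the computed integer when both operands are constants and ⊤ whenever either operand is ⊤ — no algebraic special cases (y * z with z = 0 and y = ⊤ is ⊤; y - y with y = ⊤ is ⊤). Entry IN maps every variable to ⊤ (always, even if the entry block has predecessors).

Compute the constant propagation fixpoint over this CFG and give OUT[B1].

Fixpoint table:
  B0: | IN=(all ⊤) | OUT=(all ⊤)
  B1: | IN=(all ⊤) | OUT={b:4, d:5, f:5; rest ⊤}
  B2: | IN=(all ⊤) | OUT=(all ⊤)
  B3: | IN=(all ⊤) | OUT={d:-1, f:0; rest ⊤}
  B4: | IN={d:-1, f:0; rest ⊤} | OUT={d:-1, e:-2, f:0; rest ⊤}
  B5: | IN=(all ⊤) | OUT=(all ⊤)
  B6: | IN=(all ⊤) | OUT={c:2; rest ⊤}
  B7: | IN=(all ⊤) | OUT={d:0; rest ⊤}

Merge at B1: IN[B1] = OUT[B0] = {a: ⊤, b: ⊤, c: ⊤, d: ⊤, e: ⊤, f: ⊤}
Applying B1's transfer function to that IN value gives OUT[B1] (row B1 above).

Answer: {a: ⊤, b: 4, c: ⊤, d: 5, e: ⊤, f: 5}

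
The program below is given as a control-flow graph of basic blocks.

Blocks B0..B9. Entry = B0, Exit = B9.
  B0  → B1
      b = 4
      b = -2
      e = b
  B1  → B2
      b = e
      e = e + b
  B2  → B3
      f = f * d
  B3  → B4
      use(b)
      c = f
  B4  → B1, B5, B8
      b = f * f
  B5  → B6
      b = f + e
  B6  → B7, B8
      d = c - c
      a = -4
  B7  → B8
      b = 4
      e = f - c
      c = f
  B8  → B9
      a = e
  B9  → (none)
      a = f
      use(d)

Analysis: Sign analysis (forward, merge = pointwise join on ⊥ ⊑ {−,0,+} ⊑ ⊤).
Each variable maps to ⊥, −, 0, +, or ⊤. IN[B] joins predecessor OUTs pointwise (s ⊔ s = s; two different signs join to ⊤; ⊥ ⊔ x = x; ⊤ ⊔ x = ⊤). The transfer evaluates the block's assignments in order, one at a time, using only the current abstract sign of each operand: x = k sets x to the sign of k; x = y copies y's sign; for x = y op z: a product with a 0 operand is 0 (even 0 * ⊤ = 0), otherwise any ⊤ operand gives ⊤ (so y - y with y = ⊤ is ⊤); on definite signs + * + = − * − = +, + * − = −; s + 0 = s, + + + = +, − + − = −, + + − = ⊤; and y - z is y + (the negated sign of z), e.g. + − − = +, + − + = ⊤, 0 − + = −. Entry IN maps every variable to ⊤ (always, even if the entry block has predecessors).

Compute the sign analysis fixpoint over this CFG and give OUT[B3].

Converged values:
  B0:  IN=(all ⊤)  OUT={b:-, e:-; rest ⊤}
  B1:  IN={e:-; rest ⊤}  OUT={b:-, e:-; rest ⊤}
  B2:  IN={b:-, e:-; rest ⊤}  OUT={b:-, e:-; rest ⊤}
  B3:  IN={b:-, e:-; rest ⊤}  OUT={b:-, e:-; rest ⊤}
  B4:  IN={b:-, e:-; rest ⊤}  OUT={e:-; rest ⊤}
  B5:  IN={e:-; rest ⊤}  OUT={e:-; rest ⊤}
  B6:  IN={e:-; rest ⊤}  OUT={a:-, e:-; rest ⊤}
  B7:  IN={a:-, e:-; rest ⊤}  OUT={a:-, b:+; rest ⊤}
  B8:  IN=(all ⊤)  OUT=(all ⊤)
  B9:  IN=(all ⊤)  OUT=(all ⊤)

Merge at B3: IN[B3] = OUT[B2] = {a: ⊤, b: -, c: ⊤, d: ⊤, e: -, f: ⊤}
Applying B3's transfer function to that IN value gives OUT[B3] (row B3 above).

Answer: {a: ⊤, b: -, c: ⊤, d: ⊤, e: -, f: ⊤}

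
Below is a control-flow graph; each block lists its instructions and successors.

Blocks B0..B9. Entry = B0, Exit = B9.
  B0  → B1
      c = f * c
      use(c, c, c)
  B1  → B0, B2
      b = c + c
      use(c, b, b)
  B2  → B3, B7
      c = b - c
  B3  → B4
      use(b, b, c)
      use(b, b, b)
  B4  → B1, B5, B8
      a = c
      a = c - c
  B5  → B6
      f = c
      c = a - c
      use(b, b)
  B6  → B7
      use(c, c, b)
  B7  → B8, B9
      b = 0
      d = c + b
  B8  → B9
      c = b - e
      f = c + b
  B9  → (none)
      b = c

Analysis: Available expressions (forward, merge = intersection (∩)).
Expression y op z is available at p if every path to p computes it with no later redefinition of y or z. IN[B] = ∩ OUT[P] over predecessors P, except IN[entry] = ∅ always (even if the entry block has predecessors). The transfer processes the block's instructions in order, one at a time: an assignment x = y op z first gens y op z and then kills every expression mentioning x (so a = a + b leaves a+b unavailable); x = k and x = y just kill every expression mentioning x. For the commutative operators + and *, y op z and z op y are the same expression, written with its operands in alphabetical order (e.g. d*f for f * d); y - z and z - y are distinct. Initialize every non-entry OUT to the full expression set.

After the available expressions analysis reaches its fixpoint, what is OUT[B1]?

Answer: {c+c}

Trace:
Per-block solution:
  B0:  IN={}  OUT={}
  B1:  IN={}  OUT={c+c}
  B2:  IN={c+c}  OUT={}
  B3:  IN={}  OUT={}
  B4:  IN={}  OUT={c-c}
  B5:  IN={c-c}  OUT={}
  B6:  IN={}  OUT={}
  B7:  IN={}  OUT={b+c}
  B8:  IN={}  OUT={b+c, b-e}
  B9:  IN={b+c}  OUT={}

Merge at B1: IN[B1] = OUT[B0] ∩ OUT[B4] = {}
Applying B1's transfer function to that IN value gives OUT[B1] (row B1 above).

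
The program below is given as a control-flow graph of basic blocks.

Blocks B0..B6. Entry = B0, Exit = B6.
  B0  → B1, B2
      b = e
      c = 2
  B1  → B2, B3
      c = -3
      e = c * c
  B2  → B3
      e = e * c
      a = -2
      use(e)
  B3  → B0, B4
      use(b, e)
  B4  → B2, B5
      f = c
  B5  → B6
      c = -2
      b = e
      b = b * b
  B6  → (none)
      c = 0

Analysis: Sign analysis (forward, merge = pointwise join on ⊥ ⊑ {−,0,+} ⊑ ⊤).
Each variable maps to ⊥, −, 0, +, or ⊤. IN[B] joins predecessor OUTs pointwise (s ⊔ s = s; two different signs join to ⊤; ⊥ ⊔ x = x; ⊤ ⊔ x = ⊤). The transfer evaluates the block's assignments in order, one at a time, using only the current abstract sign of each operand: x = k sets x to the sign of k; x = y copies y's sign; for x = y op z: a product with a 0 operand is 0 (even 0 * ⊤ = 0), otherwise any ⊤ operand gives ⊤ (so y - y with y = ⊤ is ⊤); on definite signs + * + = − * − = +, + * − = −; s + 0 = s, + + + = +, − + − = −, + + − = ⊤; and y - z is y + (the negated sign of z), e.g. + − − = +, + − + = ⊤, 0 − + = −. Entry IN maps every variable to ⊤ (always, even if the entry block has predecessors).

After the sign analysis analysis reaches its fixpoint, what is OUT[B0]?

Answer: {a: ⊤, b: ⊤, c: +, d: ⊤, e: ⊤, f: ⊤}

Derivation:
Fixpoint table:
  B0:  IN=(all ⊤)  OUT={c:+; rest ⊤}
  B1:  IN={c:+; rest ⊤}  OUT={c:-, e:+; rest ⊤}
  B2:  IN=(all ⊤)  OUT={a:-; rest ⊤}
  B3:  IN=(all ⊤)  OUT=(all ⊤)
  B4:  IN=(all ⊤)  OUT=(all ⊤)
  B5:  IN=(all ⊤)  OUT={c:-; rest ⊤}
  B6:  IN={c:-; rest ⊤}  OUT={c:0; rest ⊤}

Merge at B0 (entry node, so the boundary value (all ⊤) is joined with the incoming edge(s)): IN[B0] = (all ⊤) ⊔ OUT[B3] = {a: ⊤, b: ⊤, c: ⊤, d: ⊤, e: ⊤, f: ⊤}
Applying B0's transfer function to that IN value gives OUT[B0] (row B0 above).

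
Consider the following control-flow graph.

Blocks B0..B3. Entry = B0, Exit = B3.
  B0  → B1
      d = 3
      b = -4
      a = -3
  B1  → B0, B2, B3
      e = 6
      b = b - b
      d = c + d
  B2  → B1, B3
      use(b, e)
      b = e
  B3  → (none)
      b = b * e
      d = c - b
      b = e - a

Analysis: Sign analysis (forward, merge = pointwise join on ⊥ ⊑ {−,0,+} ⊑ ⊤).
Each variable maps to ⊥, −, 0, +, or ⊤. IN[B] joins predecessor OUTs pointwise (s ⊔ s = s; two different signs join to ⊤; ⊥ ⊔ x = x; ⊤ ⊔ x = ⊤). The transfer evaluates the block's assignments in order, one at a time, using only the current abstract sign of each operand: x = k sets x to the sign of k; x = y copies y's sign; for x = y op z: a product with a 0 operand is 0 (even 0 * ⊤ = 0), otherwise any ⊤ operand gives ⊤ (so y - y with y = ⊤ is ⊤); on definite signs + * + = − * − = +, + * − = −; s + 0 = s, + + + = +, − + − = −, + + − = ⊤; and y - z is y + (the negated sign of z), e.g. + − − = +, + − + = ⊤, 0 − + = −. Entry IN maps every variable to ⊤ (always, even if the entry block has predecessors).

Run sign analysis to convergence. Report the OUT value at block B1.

Per-block solution:
  B0:  IN=(all ⊤)  OUT={a:-, b:-, d:+; rest ⊤}
  B1:  IN={a:-; rest ⊤}  OUT={a:-, e:+; rest ⊤}
  B2:  IN={a:-, e:+; rest ⊤}  OUT={a:-, b:+, e:+; rest ⊤}
  B3:  IN={a:-, e:+; rest ⊤}  OUT={a:-, b:+, e:+; rest ⊤}

Merge at B1: IN[B1] = OUT[B0] ⊔ OUT[B2] = {a: -, b: ⊤, c: ⊤, d: ⊤, e: ⊤, f: ⊤}
Applying B1's transfer function to that IN value gives OUT[B1] (row B1 above).

Answer: {a: -, b: ⊤, c: ⊤, d: ⊤, e: +, f: ⊤}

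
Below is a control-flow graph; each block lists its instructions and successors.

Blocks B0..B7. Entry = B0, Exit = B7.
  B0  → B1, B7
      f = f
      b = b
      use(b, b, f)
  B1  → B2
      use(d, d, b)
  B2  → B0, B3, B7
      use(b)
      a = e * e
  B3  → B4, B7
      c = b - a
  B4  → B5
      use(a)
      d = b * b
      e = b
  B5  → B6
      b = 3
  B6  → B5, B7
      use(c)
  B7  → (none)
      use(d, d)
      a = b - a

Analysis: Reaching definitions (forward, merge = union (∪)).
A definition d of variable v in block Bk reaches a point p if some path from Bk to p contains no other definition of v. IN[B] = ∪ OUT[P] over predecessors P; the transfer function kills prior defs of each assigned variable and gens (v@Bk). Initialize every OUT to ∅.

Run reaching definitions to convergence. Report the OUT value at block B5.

Answer: {a@B2, b@B5, c@B3, d@B4, e@B4, f@B0}

Trace:
Per-block solution:
  B0:   IN={a@B2, b@B0, f@B0}   OUT={a@B2, b@B0, f@B0}
  B1:   IN={a@B2, b@B0, f@B0}   OUT={a@B2, b@B0, f@B0}
  B2:   IN={a@B2, b@B0, f@B0}   OUT={a@B2, b@B0, f@B0}
  B3:   IN={a@B2, b@B0, f@B0}   OUT={a@B2, b@B0, c@B3, f@B0}
  B4:   IN={a@B2, b@B0, c@B3, f@B0}   OUT={a@B2, b@B0, c@B3, d@B4, e@B4, f@B0}
  B5:   IN={a@B2, b@B0, b@B5, c@B3, d@B4, e@B4, f@B0}   OUT={a@B2, b@B5, c@B3, d@B4, e@B4, f@B0}
  B6:   IN={a@B2, b@B5, c@B3, d@B4, e@B4, f@B0}   OUT={a@B2, b@B5, c@B3, d@B4, e@B4, f@B0}
  B7:   IN={a@B2, b@B0, b@B5, c@B3, d@B4, e@B4, f@B0}   OUT={a@B7, b@B0, b@B5, c@B3, d@B4, e@B4, f@B0}

Merge at B5: IN[B5] = OUT[B4] ⊔ OUT[B6] = {a@B2, b@B0, b@B5, c@B3, d@B4, e@B4, f@B0}
Applying B5's transfer function to that IN value gives OUT[B5] (row B5 above).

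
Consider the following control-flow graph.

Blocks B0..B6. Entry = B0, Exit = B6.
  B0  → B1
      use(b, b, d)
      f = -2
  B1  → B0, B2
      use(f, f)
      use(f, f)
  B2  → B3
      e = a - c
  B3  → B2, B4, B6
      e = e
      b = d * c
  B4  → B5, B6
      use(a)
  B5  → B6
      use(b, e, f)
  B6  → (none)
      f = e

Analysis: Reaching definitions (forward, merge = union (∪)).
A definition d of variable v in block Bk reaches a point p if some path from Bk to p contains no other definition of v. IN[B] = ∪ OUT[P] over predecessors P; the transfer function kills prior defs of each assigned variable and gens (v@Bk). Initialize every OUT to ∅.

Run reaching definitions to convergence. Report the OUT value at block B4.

Per-block solution:
  B0:  IN={f@B0}  OUT={f@B0}
  B1:  IN={f@B0}  OUT={f@B0}
  B2:  IN={b@B3, e@B3, f@B0}  OUT={b@B3, e@B2, f@B0}
  B3:  IN={b@B3, e@B2, f@B0}  OUT={b@B3, e@B3, f@B0}
  B4:  IN={b@B3, e@B3, f@B0}  OUT={b@B3, e@B3, f@B0}
  B5:  IN={b@B3, e@B3, f@B0}  OUT={b@B3, e@B3, f@B0}
  B6:  IN={b@B3, e@B3, f@B0}  OUT={b@B3, e@B3, f@B6}

Merge at B4: IN[B4] = OUT[B3] = {b@B3, e@B3, f@B0}
Applying B4's transfer function to that IN value gives OUT[B4] (row B4 above).

Answer: {b@B3, e@B3, f@B0}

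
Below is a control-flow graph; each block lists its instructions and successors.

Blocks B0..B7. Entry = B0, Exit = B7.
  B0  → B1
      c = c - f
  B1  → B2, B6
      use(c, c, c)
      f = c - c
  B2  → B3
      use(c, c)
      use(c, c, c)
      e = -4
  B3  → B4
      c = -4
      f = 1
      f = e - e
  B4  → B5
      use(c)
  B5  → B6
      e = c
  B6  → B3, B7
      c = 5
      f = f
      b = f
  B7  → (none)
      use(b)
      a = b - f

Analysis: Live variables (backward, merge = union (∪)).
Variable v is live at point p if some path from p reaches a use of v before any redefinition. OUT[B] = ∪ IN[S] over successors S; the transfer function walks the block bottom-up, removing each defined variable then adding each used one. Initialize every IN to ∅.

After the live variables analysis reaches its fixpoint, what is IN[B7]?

Answer: {b, f}

Working:
Per-block solution:
  B0: | IN={c, e, f} | OUT={c, e}
  B1: | IN={c, e} | OUT={c, e, f}
  B2: | IN={c} | OUT={e}
  B3: | IN={e} | OUT={c, f}
  B4: | IN={c, f} | OUT={c, f}
  B5: | IN={c, f} | OUT={e, f}
  B6: | IN={e, f} | OUT={b, e, f}
  B7: | IN={b, f} | OUT={}

B7 is the boundary node: OUT[B7] = {}
Applying B7's transfer function to that OUT value gives IN[B7] (row B7 above).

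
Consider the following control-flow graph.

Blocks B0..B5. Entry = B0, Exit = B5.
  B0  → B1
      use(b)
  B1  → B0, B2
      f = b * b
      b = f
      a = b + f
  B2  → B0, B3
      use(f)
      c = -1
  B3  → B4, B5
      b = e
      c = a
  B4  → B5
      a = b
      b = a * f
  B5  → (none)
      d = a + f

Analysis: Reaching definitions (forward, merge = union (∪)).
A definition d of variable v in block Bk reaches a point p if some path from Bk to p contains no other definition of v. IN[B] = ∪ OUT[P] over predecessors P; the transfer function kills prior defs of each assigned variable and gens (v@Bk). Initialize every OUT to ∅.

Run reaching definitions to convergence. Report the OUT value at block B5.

Fixpoint table:
  B0: | IN={a@B1, b@B1, c@B2, f@B1} | OUT={a@B1, b@B1, c@B2, f@B1}
  B1: | IN={a@B1, b@B1, c@B2, f@B1} | OUT={a@B1, b@B1, c@B2, f@B1}
  B2: | IN={a@B1, b@B1, c@B2, f@B1} | OUT={a@B1, b@B1, c@B2, f@B1}
  B3: | IN={a@B1, b@B1, c@B2, f@B1} | OUT={a@B1, b@B3, c@B3, f@B1}
  B4: | IN={a@B1, b@B3, c@B3, f@B1} | OUT={a@B4, b@B4, c@B3, f@B1}
  B5: | IN={a@B1, a@B4, b@B3, b@B4, c@B3, f@B1} | OUT={a@B1, a@B4, b@B3, b@B4, c@B3, d@B5, f@B1}

Merge at B5: IN[B5] = OUT[B3] ⊔ OUT[B4] = {a@B1, a@B4, b@B3, b@B4, c@B3, f@B1}
Applying B5's transfer function to that IN value gives OUT[B5] (row B5 above).

Answer: {a@B1, a@B4, b@B3, b@B4, c@B3, d@B5, f@B1}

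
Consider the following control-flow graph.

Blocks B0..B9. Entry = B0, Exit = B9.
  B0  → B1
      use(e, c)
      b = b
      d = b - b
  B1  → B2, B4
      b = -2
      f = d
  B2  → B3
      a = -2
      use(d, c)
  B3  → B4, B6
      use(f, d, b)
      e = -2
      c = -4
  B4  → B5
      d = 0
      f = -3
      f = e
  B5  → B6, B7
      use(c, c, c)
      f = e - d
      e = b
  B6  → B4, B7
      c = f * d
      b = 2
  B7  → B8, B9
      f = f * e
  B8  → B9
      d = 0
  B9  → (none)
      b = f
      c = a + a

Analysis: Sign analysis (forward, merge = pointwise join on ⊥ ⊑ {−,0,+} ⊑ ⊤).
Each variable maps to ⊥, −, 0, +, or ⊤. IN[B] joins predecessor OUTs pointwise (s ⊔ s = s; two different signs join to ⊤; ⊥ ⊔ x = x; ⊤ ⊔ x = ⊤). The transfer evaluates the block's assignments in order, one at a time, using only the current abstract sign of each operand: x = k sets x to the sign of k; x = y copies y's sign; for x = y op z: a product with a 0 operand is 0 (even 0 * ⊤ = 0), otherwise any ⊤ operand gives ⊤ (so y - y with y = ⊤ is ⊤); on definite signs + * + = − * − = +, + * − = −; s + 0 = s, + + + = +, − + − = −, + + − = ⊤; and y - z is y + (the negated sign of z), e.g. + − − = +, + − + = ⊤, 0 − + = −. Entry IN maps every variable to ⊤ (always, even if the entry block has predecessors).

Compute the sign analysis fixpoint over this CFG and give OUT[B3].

Converged values:
  B0:  IN=(all ⊤)  OUT=(all ⊤)
  B1:  IN=(all ⊤)  OUT={b:-; rest ⊤}
  B2:  IN={b:-; rest ⊤}  OUT={a:-, b:-; rest ⊤}
  B3:  IN={a:-, b:-; rest ⊤}  OUT={a:-, b:-, c:-, e:-; rest ⊤}
  B4:  IN=(all ⊤)  OUT={d:0; rest ⊤}
  B5:  IN={d:0; rest ⊤}  OUT={d:0; rest ⊤}
  B6:  IN=(all ⊤)  OUT={b:+; rest ⊤}
  B7:  IN=(all ⊤)  OUT=(all ⊤)
  B8:  IN=(all ⊤)  OUT={d:0; rest ⊤}
  B9:  IN=(all ⊤)  OUT=(all ⊤)

Merge at B3: IN[B3] = OUT[B2] = {a: -, b: -, c: ⊤, d: ⊤, e: ⊤, f: ⊤}
Applying B3's transfer function to that IN value gives OUT[B3] (row B3 above).

Answer: {a: -, b: -, c: -, d: ⊤, e: -, f: ⊤}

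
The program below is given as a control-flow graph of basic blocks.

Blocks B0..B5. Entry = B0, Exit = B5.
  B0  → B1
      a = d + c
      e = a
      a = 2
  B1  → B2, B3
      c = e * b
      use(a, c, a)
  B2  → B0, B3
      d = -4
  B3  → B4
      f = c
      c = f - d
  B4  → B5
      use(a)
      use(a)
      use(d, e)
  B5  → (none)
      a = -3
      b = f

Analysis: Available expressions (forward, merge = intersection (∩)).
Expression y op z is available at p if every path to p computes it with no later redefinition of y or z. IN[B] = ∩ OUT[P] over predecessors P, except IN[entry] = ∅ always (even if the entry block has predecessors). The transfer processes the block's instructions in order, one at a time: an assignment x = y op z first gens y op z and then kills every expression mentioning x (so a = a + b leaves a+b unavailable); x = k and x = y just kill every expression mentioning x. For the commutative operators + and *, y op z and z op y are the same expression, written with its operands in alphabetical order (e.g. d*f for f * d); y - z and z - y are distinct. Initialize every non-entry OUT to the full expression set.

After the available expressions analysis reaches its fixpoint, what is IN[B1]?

Answer: {c+d}

Derivation:
Fixpoint table:
  B0:  IN={}  OUT={c+d}
  B1:  IN={c+d}  OUT={b*e}
  B2:  IN={b*e}  OUT={b*e}
  B3:  IN={b*e}  OUT={b*e, f-d}
  B4:  IN={b*e, f-d}  OUT={b*e, f-d}
  B5:  IN={b*e, f-d}  OUT={f-d}

Merge at B1: IN[B1] = OUT[B0] = {c+d}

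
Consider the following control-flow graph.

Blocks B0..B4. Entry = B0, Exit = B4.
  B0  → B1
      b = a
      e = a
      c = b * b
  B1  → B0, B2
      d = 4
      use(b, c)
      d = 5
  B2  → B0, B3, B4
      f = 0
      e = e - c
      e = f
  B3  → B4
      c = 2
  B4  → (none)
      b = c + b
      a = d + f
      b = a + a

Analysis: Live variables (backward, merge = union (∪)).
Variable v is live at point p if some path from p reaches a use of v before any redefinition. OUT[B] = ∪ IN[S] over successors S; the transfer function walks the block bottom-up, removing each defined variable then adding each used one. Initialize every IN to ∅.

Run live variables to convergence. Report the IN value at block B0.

Answer: {a}

Working:
Per-block solution:
  B0:  IN={a}  OUT={a, b, c, e}
  B1:  IN={a, b, c, e}  OUT={a, b, c, d, e}
  B2:  IN={a, b, c, d, e}  OUT={a, b, c, d, f}
  B3:  IN={b, d, f}  OUT={b, c, d, f}
  B4:  IN={b, c, d, f}  OUT={}

Merge at B0: OUT[B0] = IN[B1] = {a, b, c, e}
Applying B0's transfer function to that OUT value gives IN[B0] (row B0 above).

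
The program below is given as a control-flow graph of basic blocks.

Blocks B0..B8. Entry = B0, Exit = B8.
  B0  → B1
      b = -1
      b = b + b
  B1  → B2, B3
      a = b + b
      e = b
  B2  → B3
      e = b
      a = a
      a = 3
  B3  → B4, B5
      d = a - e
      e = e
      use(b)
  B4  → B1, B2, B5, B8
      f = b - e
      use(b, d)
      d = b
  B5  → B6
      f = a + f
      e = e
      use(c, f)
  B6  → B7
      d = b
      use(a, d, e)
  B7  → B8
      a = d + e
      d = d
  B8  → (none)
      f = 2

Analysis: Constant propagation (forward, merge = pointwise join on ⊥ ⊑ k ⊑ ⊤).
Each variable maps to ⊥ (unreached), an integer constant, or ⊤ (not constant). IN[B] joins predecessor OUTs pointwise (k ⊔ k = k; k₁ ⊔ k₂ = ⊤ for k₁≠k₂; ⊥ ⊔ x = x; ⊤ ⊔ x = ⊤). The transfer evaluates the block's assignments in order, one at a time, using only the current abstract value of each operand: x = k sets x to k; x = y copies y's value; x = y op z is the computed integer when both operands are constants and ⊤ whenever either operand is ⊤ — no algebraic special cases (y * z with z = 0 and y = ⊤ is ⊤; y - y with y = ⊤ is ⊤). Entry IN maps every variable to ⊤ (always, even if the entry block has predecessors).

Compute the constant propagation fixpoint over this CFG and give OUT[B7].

Answer: {a: -4, b: -2, c: ⊤, d: -2, e: -2, f: ⊤}

Working:
Fixpoint table:
  B0: | IN=(all ⊤) | OUT={b:-2; rest ⊤}
  B1: | IN={b:-2; rest ⊤} | OUT={a:-4, b:-2, e:-2; rest ⊤}
  B2: | IN={b:-2, e:-2; rest ⊤} | OUT={a:3, b:-2, e:-2; rest ⊤}
  B3: | IN={b:-2, e:-2; rest ⊤} | OUT={b:-2, e:-2; rest ⊤}
  B4: | IN={b:-2, e:-2; rest ⊤} | OUT={b:-2, d:-2, e:-2, f:0; rest ⊤}
  B5: | IN={b:-2, e:-2; rest ⊤} | OUT={b:-2, e:-2; rest ⊤}
  B6: | IN={b:-2, e:-2; rest ⊤} | OUT={b:-2, d:-2, e:-2; rest ⊤}
  B7: | IN={b:-2, d:-2, e:-2; rest ⊤} | OUT={a:-4, b:-2, d:-2, e:-2; rest ⊤}
  B8: | IN={b:-2, d:-2, e:-2; rest ⊤} | OUT={b:-2, d:-2, e:-2, f:2; rest ⊤}

Merge at B7: IN[B7] = OUT[B6] = {a: ⊤, b: -2, c: ⊤, d: -2, e: -2, f: ⊤}
Applying B7's transfer function to that IN value gives OUT[B7] (row B7 above).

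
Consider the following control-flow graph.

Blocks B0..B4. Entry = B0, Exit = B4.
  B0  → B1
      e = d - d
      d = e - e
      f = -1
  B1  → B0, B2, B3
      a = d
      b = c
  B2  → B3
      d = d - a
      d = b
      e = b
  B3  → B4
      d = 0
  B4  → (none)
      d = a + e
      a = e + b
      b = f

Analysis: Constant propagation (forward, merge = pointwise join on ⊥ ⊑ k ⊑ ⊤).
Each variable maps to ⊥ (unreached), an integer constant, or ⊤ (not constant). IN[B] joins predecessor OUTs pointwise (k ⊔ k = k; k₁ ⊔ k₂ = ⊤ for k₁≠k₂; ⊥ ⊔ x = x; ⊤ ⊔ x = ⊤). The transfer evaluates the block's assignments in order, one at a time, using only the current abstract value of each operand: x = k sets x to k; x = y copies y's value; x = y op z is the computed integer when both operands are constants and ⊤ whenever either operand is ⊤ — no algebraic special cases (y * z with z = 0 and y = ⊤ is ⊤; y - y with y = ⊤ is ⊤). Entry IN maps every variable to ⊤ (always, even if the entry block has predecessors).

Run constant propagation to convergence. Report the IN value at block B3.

Answer: {a: ⊤, b: ⊤, c: ⊤, d: ⊤, e: ⊤, f: -1}

Working:
Fixpoint table:
  B0:   IN=(all ⊤)   OUT={f:-1; rest ⊤}
  B1:   IN={f:-1; rest ⊤}   OUT={f:-1; rest ⊤}
  B2:   IN={f:-1; rest ⊤}   OUT={f:-1; rest ⊤}
  B3:   IN={f:-1; rest ⊤}   OUT={d:0, f:-1; rest ⊤}
  B4:   IN={d:0, f:-1; rest ⊤}   OUT={b:-1, f:-1; rest ⊤}

Merge at B3: IN[B3] = OUT[B1] ⊔ OUT[B2] = {a: ⊤, b: ⊤, c: ⊤, d: ⊤, e: ⊤, f: -1}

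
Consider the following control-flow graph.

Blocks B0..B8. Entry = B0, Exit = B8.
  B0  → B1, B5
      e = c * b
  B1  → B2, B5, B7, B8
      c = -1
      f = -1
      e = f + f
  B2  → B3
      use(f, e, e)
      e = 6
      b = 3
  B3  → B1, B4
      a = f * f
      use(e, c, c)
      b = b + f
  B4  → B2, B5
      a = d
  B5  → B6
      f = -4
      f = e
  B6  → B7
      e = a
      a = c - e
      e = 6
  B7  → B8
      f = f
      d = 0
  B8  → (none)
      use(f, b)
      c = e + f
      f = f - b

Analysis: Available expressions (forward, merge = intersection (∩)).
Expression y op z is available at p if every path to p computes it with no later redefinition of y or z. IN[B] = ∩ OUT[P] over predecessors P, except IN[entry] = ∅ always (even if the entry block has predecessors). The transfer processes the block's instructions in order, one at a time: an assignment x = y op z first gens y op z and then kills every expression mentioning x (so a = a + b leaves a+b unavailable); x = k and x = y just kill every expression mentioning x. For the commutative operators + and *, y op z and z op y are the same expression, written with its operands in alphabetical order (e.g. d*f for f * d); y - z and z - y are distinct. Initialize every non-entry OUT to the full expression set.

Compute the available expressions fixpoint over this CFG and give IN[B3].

Answer: {f+f}

Derivation:
Converged values:
  B0:   IN={}   OUT={b*c}
  B1:   IN={}   OUT={f+f}
  B2:   IN={f+f}   OUT={f+f}
  B3:   IN={f+f}   OUT={f*f, f+f}
  B4:   IN={f*f, f+f}   OUT={f*f, f+f}
  B5:   IN={}   OUT={}
  B6:   IN={}   OUT={}
  B7:   IN={}   OUT={}
  B8:   IN={}   OUT={}

Merge at B3: IN[B3] = OUT[B2] = {f+f}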